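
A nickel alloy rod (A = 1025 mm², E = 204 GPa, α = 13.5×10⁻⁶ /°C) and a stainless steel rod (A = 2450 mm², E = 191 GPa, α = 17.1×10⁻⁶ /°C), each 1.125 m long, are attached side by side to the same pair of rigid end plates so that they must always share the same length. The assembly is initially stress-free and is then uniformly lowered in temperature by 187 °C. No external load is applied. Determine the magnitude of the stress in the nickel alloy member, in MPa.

σ ≈ 94.9 MPa (compressive)

Both members must finish at the same length. With the larger α, the stainless steel tends to over-contract; the plates restrain it, putting the stainless steel in tension and the nickel alloy in compression. With no external load the two internal forces are equal and opposite, magnitude P.
Equating the net (thermal + elastic) strains gives |α₁ − α₂|·ΔT = P·[1/(A₁E₁) + 1/(A₂E₂)].
|α₁ − α₂|·ΔT = 3.6×10⁻⁶ × 187 = 0.0006732.
1/(A₁E₁) + 1/(A₂E₂) = 1/(1025×204×10³) + 1/(2450×191×10³) = 6.919×10⁻⁹ N⁻¹.
So P = 0.0006732 / 6.919×10⁻⁹ = 97.29 kN.
σ_{nickel alloy} = P/A₁ = 97290/1025 = 94.92 MPa, compressive.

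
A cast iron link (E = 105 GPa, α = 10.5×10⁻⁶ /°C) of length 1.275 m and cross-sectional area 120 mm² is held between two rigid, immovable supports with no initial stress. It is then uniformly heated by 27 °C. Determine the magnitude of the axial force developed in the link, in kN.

P ≈ 3.57 kN (compressive)

The ends cannot move, so σ = EαΔT = 105×10³ × 10.5×10⁻⁶ × 27 = 29.77 MPa.
Then P = σA = 29.77 × 120 mm² = 3.572 kN, compressive.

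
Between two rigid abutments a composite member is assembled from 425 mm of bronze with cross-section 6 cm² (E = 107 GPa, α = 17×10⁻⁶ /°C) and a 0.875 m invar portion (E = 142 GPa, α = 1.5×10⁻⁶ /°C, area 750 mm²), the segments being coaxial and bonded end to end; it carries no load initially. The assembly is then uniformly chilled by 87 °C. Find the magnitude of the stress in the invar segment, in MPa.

Free thermal contraction of the whole bar: Σ αᵢΔT Lᵢ = 17×10⁻⁶×87×425 + 1.5×10⁻⁶×87×875 = 0.7428 mm.
The walls prevent any net length change, so an axial force P (same in every segment) develops. Compatibility: P · Σ Lᵢ/(AᵢEᵢ) = δ_free.
Σ Lᵢ/(AᵢEᵢ) = 425/(600×107×10³) + 875/(750×142×10³) = 1.484×10⁻⁵ mm/N.
P = 0.7428 / 1.484×10⁻⁵ = 50070 N = 50.07 kN, tensile.
σ_{invar} = P / A = 50070 / 750 = 66.75 MPa.

σ ≈ 66.8 MPa (tensile)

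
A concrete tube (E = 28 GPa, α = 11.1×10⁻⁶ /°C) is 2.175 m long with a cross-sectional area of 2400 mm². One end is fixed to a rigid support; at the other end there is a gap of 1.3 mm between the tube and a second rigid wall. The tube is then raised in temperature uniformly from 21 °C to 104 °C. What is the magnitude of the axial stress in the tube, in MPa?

If the wall were absent the tube would grow by αΔT L = 11.1×10⁻⁶ × 83 × 2175 = 2.004 mm.
This exceeds the 1.3 mm gap, so the wall pushes back. The portion of expansion that must be recovered elastically is δ_free − gap = 2.004 − 1.3 = 0.7038 mm.
Compatibility: PL/(AE) = 0.7038 mm, so σ = P/A = E × (0.7038/2175) = 9.061 MPa.

σ ≈ 9.06 MPa (compressive)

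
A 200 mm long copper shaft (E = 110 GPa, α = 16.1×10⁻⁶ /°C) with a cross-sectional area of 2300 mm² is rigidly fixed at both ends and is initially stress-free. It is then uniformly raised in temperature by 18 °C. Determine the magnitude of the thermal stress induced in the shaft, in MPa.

σ ≈ 31.9 MPa (compressive)

The supports are rigid, so the total axial strain is zero. The restrained thermal strain is ε = αΔT = 16.1×10⁻⁶ × 18 = 289.8×10⁻⁶.
σ = EαΔT = 110×10³ × 16.1×10⁻⁶ × 18 = 31.88 MPa (compressive; the shaft is trying to expand).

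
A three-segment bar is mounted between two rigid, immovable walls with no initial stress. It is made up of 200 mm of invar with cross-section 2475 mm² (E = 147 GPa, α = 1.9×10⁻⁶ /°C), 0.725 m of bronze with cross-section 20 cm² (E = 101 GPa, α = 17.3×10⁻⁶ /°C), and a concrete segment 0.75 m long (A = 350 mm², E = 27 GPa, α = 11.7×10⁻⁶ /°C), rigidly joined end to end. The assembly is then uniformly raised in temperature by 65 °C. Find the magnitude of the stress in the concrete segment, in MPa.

σ ≈ 48.3 MPa (compressive)

Free thermal expansion of the whole bar: Σ αᵢΔT Lᵢ = 1.9×10⁻⁶×65×200 + 17.3×10⁻⁶×65×725 + 11.7×10⁻⁶×65×750 = 1.41 mm.
The walls prevent any net length change, so an axial force P (same in every segment) develops. Compatibility: P · Σ Lᵢ/(AᵢEᵢ) = δ_free.
Σ Lᵢ/(AᵢEᵢ) = 200/(2475×147×10³) + 725/(2000×101×10³) + 750/(350×27×10³) = 8.35×10⁻⁵ mm/N.
P = 1.41 / 8.35×10⁻⁵ = 16890 N = 16.89 kN, compressive.
σ_{concrete} = P / A = 16890 / 350 = 48.26 MPa.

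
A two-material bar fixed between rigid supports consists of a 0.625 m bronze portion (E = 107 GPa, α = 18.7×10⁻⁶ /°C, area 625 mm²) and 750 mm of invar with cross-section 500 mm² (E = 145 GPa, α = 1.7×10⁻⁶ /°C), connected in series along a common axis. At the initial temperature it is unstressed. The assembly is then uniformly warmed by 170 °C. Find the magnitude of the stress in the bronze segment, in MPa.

Free thermal expansion of the whole bar: Σ αᵢΔT Lᵢ = 18.7×10⁻⁶×170×625 + 1.7×10⁻⁶×170×750 = 2.204 mm.
The rigid supports impose zero overall length change; the single axial force P common to all segments must satisfy P Σ Lᵢ/(AᵢEᵢ) = δ_free.
The series flexibility is Σ Lᵢ/(AᵢEᵢ) = 625/(625×107×10³) + 750/(500×145×10³) = 1.969×10⁻⁵ mm/N.
Hence P = δ_free / Σ(L/AE) = 2.204/1.969×10⁻⁵ = 111.9 kN (compressive).
σ_{bronze} = P / A = 111900 / 625 = 179.1 MPa.

σ ≈ 179 MPa (compressive)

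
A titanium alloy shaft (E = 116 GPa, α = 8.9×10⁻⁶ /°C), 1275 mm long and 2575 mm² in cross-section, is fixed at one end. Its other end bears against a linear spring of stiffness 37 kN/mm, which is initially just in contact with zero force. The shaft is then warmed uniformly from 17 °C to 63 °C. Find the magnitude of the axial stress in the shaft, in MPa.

The unrestrained thermal change is αΔT L = 8.9×10⁻⁶ × 46 × 1275 = 0.522 mm.
Let P be the compressive force at the spring. The shaft shortens elastically by PL/(AE) and the spring compresses by P/k; together these equal δ_free.
P [ L/(AE) + 1/k ] = δ_free → P [ 1275/(2575×116×10³) + 1/(37×10³) ] = 0.522.
P = 0.522 / 3.13×10⁻⁵ = 16680 N.
σ = P/A = 16680/2575 = 6.477 MPa.

σ ≈ 6.48 MPa (compressive)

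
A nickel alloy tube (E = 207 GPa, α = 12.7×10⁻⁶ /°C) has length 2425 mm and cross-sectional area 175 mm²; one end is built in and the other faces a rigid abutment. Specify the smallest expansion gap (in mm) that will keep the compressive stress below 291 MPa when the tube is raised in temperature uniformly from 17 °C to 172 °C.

With no wall the tube would lengthen by αΔT L = 12.7×10⁻⁶ × 155 × 2425 = 4.774 mm.
A stress of 291 MPa corresponds to the wall pushing the tube back by σL/E = 291×2425/(207×10³) = 3.409 mm.
So the gap has to take up the difference, g_min = δ_free − σL/E = 4.774 − 3.409 = 1.365 mm.

g ≈ 1.36 mm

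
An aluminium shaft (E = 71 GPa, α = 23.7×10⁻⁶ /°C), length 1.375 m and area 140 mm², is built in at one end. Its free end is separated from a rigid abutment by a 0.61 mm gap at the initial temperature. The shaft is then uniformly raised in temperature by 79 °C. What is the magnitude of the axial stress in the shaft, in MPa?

Unrestrained expansion: δ_free = αΔT L = 23.7×10⁻⁶ × 79 × 1375 = 2.574 mm.
This exceeds the 0.61 mm gap, so the wall pushes back. The portion of expansion that must be recovered elastically is δ_free − gap = 2.574 − 0.61 = 1.964 mm.
So σ = E(δ_free − g)/L = 71×10³ × 1.964/1375 = 101.4 MPa.

σ ≈ 101 MPa (compressive)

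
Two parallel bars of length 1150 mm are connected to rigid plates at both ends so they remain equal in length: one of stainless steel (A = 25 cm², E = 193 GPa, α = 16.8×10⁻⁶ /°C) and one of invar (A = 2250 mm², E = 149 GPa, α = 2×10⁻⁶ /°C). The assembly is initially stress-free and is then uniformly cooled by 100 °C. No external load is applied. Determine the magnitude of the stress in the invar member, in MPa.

σ ≈ 130 MPa (compressive)

Equilibrium of a rigid end plate with no external load gives equal and opposite internal forces ±P in the two members. Since α_{stainless steel} > α_{invar}, cooling drives the stainless steel into tension and the invar into compression.
Setting the final lengths equal and cancelling L: (α₁ − α₂)ΔT = P/(A₁E₁) + P/(A₂E₂).
|α₁ − α₂|·ΔT = 14.8×10⁻⁶ × 100 = 0.00148.
1/(A₁E₁) + 1/(A₂E₂) = 1/(2500×193×10³) + 1/(2250×149×10³) = 5.055×10⁻⁹ N⁻¹.
So P = 0.00148 / 5.055×10⁻⁹ = 292.8 kN.
σ_{invar} = P/A₂ = 292800/2250 = 130.1 MPa, compressive.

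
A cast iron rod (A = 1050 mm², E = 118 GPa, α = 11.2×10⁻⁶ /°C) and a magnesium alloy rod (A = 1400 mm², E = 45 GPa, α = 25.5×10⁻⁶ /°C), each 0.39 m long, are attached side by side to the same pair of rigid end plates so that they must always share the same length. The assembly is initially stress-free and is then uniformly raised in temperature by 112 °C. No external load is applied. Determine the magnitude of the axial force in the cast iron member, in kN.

P ≈ 66.9 kN (tensile in the cast iron)

Equilibrium of a rigid end plate with no external load gives equal and opposite internal forces ±P in the two members. Since α_{magnesium alloy} > α_{cast iron}, heating drives the magnesium alloy into compression and the cast iron into tension.
Equating the net (thermal + elastic) strains gives |α₁ − α₂|·ΔT = P·[1/(A₁E₁) + 1/(A₂E₂)].
|α₁ − α₂|·ΔT = 14.3×10⁻⁶ × 112 = 0.001602.
1/(A₁E₁) + 1/(A₂E₂) = 1/(1050×118×10³) + 1/(1400×45×10³) = 2.394×10⁻⁸ N⁻¹.
P = 0.001602 / 2.394×10⁻⁸ = 66890 N = 66.89 kN.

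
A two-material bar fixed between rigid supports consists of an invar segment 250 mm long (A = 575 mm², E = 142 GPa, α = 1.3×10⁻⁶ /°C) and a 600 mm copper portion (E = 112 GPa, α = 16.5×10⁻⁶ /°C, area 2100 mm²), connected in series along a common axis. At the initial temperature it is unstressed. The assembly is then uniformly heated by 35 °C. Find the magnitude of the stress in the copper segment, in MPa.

σ ≈ 30.4 MPa (compressive)

Free thermal expansion of the whole bar: Σ αᵢΔT Lᵢ = 1.3×10⁻⁶×35×250 + 16.5×10⁻⁶×35×600 = 0.3579 mm.
The rigid supports impose zero overall length change; the single axial force P common to all segments must satisfy P Σ Lᵢ/(AᵢEᵢ) = δ_free.
Σ Lᵢ/(AᵢEᵢ) = 250/(575×142×10³) + 600/(2100×112×10³) = 5.613×10⁻⁶ mm/N.
So P = 0.3579 / 5.613×10⁻⁶ = 63.76 kN, compressive.
σ_{copper} = P / A = 63760 / 2100 = 30.36 MPa.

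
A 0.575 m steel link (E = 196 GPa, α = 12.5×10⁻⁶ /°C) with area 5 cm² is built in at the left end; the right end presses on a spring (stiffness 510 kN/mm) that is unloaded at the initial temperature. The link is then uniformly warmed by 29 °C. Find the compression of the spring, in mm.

If the spring were absent the link would lengthen by αΔT L = 12.5×10⁻⁶ × 29 × 575 = 0.2084 mm.
With a force P in the spring, the elastic change of the link is PL/(AE) and that of the spring is P/k; compatibility requires their sum to equal δ_free.
So P = δ_free / [L/(AE) + 1/k] = 0.2084 / [ 575/(500×196×10³) + 1/(510×10³) ].
P = 0.2084 / 7.828×10⁻⁶ = 26630 N.
Spring compression = P/k = 26630/(510×10³) = 0.05221 mm.

δ ≈ 0.0522 mm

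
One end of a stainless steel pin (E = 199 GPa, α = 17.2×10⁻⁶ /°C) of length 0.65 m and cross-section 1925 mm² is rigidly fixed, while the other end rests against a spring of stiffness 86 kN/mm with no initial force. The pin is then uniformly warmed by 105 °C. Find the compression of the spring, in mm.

δ ≈ 1.02 mm

The unrestrained thermal change is αΔT L = 17.2×10⁻⁶ × 105 × 650 = 1.174 mm.
With a force P in the spring, the elastic change of the pin is PL/(AE) and that of the spring is P/k; compatibility requires their sum to equal δ_free.
So P = δ_free / [L/(AE) + 1/k] = 1.174 / [ 650/(1925×199×10³) + 1/(86×10³) ].
P = 1.174 / 1.332×10⁻⁵ = 88100 N.
Spring compression = P/k = 88100/(86×10³) = 1.024 mm.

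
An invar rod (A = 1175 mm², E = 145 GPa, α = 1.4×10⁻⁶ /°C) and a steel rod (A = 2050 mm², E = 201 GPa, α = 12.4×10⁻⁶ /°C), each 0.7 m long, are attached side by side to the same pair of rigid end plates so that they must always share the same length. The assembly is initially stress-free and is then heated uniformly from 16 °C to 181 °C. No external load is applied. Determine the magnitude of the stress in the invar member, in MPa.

σ ≈ 186 MPa (tensile)

Equilibrium of a rigid end plate with no external load gives equal and opposite internal forces ±P in the two members. Since α_{steel} > α_{invar}, heating drives the steel into compression and the invar into tension.
Compatibility of the two members (thermal + elastic change equal): (α₁ − α₂)ΔT = P·[1/(A₁E₁) + 1/(A₂E₂)].
|α₁ − α₂|·ΔT = 11×10⁻⁶ × 165 = 0.001815.
1/(A₁E₁) + 1/(A₂E₂) = 1/(1175×145×10³) + 1/(2050×201×10³) = 8.296×10⁻⁹ N⁻¹.
P = 0.001815 / 8.296×10⁻⁹ = 218800 N = 218.8 kN.
σ_{invar} = P/A₁ = 218800/1175 = 186.2 MPa, tensile.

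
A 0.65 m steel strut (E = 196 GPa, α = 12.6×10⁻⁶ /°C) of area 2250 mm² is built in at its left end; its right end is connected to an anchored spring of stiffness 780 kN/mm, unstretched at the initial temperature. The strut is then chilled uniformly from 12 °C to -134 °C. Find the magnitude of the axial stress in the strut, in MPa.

If the spring were absent the strut would shorten by αΔT L = 12.6×10⁻⁶ × 146 × 650 = 1.196 mm.
Let P be the tensile force in the spring. The strut extends elastically by PL/(AE) and the spring stretches by P/k; together these equal δ_free.
So P = δ_free / [L/(AE) + 1/k] = 1.196 / [ 650/(2250×196×10³) + 1/(780×10³) ].
P = 1.196 / 2.756×10⁻⁶ = 433900 N.
σ = P/A = 433900/2250 = 192.8 MPa.

σ ≈ 193 MPa (tensile)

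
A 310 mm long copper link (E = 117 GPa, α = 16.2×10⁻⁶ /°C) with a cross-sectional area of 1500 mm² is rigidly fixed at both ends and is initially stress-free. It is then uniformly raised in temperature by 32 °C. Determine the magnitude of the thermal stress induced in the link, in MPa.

With length fixed, the mechanical strain must cancel the thermal strain αΔT = 16.2×10⁻⁶ × 32 = 518.4×10⁻⁶.
Hence σ = E·αΔT = 117×10³ × 518.4×10⁻⁶ = 60.65 MPa, compressive.

σ ≈ 60.7 MPa (compressive)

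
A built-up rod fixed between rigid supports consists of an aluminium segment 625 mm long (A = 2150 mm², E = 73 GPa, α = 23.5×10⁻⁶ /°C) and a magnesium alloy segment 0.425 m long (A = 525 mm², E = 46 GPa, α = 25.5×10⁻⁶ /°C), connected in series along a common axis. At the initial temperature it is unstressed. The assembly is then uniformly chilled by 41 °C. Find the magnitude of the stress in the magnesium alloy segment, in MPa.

If the supports were absent, the total length change would be Σ αᵢΔT Lᵢ = 23.5×10⁻⁶×41×625 + 25.5×10⁻⁶×41×425 = 1.047 mm.
The walls prevent any net length change, so an axial force P (same in every segment) develops. Compatibility: P · Σ Lᵢ/(AᵢEᵢ) = δ_free.
Σ Lᵢ/(AᵢEᵢ) = 625/(2150×73×10³) + 425/(525×46×10³) = 2.158×10⁻⁵ mm/N.
P = 1.047 / 2.158×10⁻⁵ = 48490 N = 48.49 kN, tensile.
σ_{magnesium alloy} = P / A = 48490 / 525 = 92.37 MPa.

σ ≈ 92.4 MPa (tensile)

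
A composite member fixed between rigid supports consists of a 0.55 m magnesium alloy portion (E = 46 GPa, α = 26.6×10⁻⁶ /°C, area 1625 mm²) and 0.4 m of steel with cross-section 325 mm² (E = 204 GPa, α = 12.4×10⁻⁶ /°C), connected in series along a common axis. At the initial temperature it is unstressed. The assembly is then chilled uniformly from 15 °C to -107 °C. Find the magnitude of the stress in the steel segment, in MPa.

σ ≈ 549 MPa (tensile)

Free thermal contraction of the whole bar: Σ αᵢΔT Lᵢ = 26.6×10⁻⁶×122×550 + 12.4×10⁻⁶×122×400 = 2.39 mm.
Since the ends are fixed, an axial force P builds up, equal in every segment, with P · Σ Lᵢ/(AᵢEᵢ) = δ_free.
Σ Lᵢ/(AᵢEᵢ) = 550/(1625×46×10³) + 400/(325×204×10³) = 1.339×10⁻⁵ mm/N.
P = 2.39 / 1.339×10⁻⁵ = 178500 N = 178.5 kN, tensile.
σ_{steel} = P / A = 178500 / 325 = 549.2 MPa.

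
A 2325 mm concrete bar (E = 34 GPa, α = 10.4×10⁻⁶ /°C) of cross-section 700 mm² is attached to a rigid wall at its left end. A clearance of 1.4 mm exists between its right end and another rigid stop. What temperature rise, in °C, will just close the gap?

ΔT ≈ 57.9 °C

The gap closes when αΔT L = 1.4 mm, since the bar is still unstressed at that instant.
ΔT = 1.4 / (10.4×10⁻⁶ × 2325) = 57.9 °C.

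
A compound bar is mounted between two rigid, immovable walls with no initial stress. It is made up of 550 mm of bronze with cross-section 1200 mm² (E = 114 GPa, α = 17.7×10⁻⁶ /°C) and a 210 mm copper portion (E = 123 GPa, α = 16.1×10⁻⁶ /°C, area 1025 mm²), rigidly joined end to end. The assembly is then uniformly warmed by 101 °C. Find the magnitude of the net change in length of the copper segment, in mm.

With the walls removed the bar would change length by δ_free = Σ αᵢΔT Lᵢ = 17.7×10⁻⁶×101×550 + 16.1×10⁻⁶×101×210 = 1.325 mm.
Since the ends are fixed, an axial force P builds up, equal in every segment, with P · Σ Lᵢ/(AᵢEᵢ) = δ_free.
The series flexibility is Σ Lᵢ/(AᵢEᵢ) = 550/(1200×114×10³) + 210/(1025×123×10³) = 5.686×10⁻⁶ mm/N.
Hence P = δ_free / Σ(L/AE) = 1.325/5.686×10⁻⁶ = 233 kN (compressive).
For the copper segment, free thermal change = 16.1×10⁻⁶×101×210 = 0.3415 mm and elastic change from P = 233000×210/(1025×123×10³) = 0.3881 mm; these oppose, so the net change is 0.0466 mm (segment shortens).

|ΔL| ≈ 0.0466 mm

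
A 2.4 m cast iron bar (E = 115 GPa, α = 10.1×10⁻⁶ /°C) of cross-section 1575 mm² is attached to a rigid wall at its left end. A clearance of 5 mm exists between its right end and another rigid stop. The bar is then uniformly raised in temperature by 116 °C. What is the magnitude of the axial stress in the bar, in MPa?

If the wall were absent the bar would grow by αΔT L = 10.1×10⁻⁶ × 116 × 2400 = 2.812 mm.
Since δ_free = 2.81 mm is less than the 5 mm gap, the bar never touches the wall. No axial force develops.

σ ≈ 0 MPa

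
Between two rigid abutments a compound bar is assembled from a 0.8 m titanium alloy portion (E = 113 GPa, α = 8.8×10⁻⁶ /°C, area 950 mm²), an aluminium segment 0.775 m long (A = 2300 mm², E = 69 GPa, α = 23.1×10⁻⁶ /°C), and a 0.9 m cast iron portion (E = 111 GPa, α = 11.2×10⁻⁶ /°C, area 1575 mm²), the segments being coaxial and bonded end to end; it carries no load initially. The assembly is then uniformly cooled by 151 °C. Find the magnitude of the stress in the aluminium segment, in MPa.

σ ≈ 132 MPa (tensile)

If the supports were absent, the total length change would be Σ αᵢΔT Lᵢ = 8.8×10⁻⁶×151×800 + 23.1×10⁻⁶×151×775 + 11.2×10⁻⁶×151×900 = 5.288 mm.
The rigid supports impose zero overall length change; the single axial force P common to all segments must satisfy P Σ Lᵢ/(AᵢEᵢ) = δ_free.
The series flexibility is Σ Lᵢ/(AᵢEᵢ) = 800/(950×113×10³) + 775/(2300×69×10³) + 900/(1575×111×10³) = 1.748×10⁻⁵ mm/N.
So P = 5.288 / 1.748×10⁻⁵ = 302.5 kN, tensile.
σ_{aluminium} = P / A = 302500 / 2300 = 131.5 MPa.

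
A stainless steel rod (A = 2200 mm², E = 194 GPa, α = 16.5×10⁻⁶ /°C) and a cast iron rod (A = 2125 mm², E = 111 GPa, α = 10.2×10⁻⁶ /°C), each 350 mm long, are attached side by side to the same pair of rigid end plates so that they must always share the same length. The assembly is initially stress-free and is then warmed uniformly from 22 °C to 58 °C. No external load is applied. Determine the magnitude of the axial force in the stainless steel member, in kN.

Both members must finish at the same length. With the larger α, the stainless steel tends to over-expand; the plates restrain it, putting the stainless steel in compression and the cast iron in tension. With no external load the two internal forces are equal and opposite, magnitude P.
Setting the final lengths equal and cancelling L: (α₁ − α₂)ΔT = P/(A₁E₁) + P/(A₂E₂).
|α₁ − α₂|·ΔT = 6.3×10⁻⁶ × 36 = 0.0002268.
1/(A₁E₁) + 1/(A₂E₂) = 1/(2200×194×10³) + 1/(2125×111×10³) = 6.583×10⁻⁹ N⁻¹.
P = 0.0002268 / 6.583×10⁻⁹ = 34450 N = 34.45 kN.

P ≈ 34.5 kN (compressive in the stainless steel)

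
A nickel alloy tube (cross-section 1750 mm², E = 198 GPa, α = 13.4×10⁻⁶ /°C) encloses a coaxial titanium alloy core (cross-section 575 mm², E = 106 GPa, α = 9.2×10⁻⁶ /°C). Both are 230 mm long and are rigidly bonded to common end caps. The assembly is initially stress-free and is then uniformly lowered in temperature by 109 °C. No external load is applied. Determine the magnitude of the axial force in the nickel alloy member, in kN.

Equilibrium of a rigid end plate with no external load gives equal and opposite internal forces ±P in the two members. Since α_{nickel alloy} > α_{titanium alloy}, cooling drives the nickel alloy into tension and the titanium alloy into compression.
Equating the net (thermal + elastic) strains gives |α₁ − α₂|·ΔT = P·[1/(A₁E₁) + 1/(A₂E₂)].
|α₁ − α₂|·ΔT = 4.2×10⁻⁶ × 109 = 0.0004578.
1/(A₁E₁) + 1/(A₂E₂) = 1/(1750×198×10³) + 1/(575×106×10³) = 1.929×10⁻⁸ N⁻¹.
P = 0.0004578 / 1.929×10⁻⁸ = 23730 N = 23.73 kN.

P ≈ 23.7 kN (tensile in the nickel alloy)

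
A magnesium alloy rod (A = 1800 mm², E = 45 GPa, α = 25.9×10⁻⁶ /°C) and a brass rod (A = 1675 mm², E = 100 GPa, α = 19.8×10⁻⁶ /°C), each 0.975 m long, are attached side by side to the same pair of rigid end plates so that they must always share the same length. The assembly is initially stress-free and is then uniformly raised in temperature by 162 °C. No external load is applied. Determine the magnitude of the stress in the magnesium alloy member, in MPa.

σ ≈ 30 MPa (compressive)

Equilibrium of a rigid end plate with no external load gives equal and opposite internal forces ±P in the two members. Since α_{magnesium alloy} > α_{brass}, heating drives the magnesium alloy into compression and the brass into tension.
Setting the final lengths equal and cancelling L: (α₁ − α₂)ΔT = P/(A₁E₁) + P/(A₂E₂).
|α₁ − α₂|·ΔT = 6.1×10⁻⁶ × 162 = 0.0009882.
1/(A₁E₁) + 1/(A₂E₂) = 1/(1800×45×10³) + 1/(1675×100×10³) = 1.832×10⁻⁸ N⁻¹.
P = 0.0009882 / 1.832×10⁻⁸ = 53950 N = 53.95 kN.
σ_{magnesium alloy} = P/A₁ = 53950/1800 = 29.97 MPa, compressive.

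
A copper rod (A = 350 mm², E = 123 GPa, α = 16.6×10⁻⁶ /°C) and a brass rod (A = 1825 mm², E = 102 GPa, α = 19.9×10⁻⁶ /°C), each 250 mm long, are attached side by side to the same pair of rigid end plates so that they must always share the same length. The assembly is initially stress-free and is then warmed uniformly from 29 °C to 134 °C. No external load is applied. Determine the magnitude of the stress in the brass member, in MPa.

Both members must finish at the same length. With the larger α, the brass tends to over-expand; the plates restrain it, putting the brass in compression and the copper in tension. With no external load the two internal forces are equal and opposite, magnitude P.
Equating the net (thermal + elastic) strains gives |α₁ − α₂|·ΔT = P·[1/(A₁E₁) + 1/(A₂E₂)].
|α₁ − α₂|·ΔT = 3.3×10⁻⁶ × 105 = 0.0003465.
1/(A₁E₁) + 1/(A₂E₂) = 1/(350×123×10³) + 1/(1825×102×10³) = 2.86×10⁻⁸ N⁻¹.
So P = 0.0003465 / 2.86×10⁻⁸ = 12.12 kN.
σ_{brass} = P/A₂ = 12120/1825 = 6.638 MPa, compressive.

σ ≈ 6.64 MPa (compressive)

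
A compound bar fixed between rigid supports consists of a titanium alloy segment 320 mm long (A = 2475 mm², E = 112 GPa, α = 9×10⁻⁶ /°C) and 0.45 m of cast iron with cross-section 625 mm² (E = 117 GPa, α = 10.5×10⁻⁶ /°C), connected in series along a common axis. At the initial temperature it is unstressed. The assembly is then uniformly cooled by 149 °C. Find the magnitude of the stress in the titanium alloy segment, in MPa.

σ ≈ 62.6 MPa (tensile)

If the supports were absent, the total length change would be Σ αᵢΔT Lᵢ = 9×10⁻⁶×149×320 + 10.5×10⁻⁶×149×450 = 1.133 mm.
Since the ends are fixed, an axial force P builds up, equal in every segment, with P · Σ Lᵢ/(AᵢEᵢ) = δ_free.
Σ Lᵢ/(AᵢEᵢ) = 320/(2475×112×10³) + 450/(625×117×10³) = 7.308×10⁻⁶ mm/N.
Hence P = δ_free / Σ(L/AE) = 1.133/7.308×10⁻⁶ = 155.1 kN (tensile).
σ_{titanium alloy} = P / A = 155100 / 2475 = 62.65 MPa.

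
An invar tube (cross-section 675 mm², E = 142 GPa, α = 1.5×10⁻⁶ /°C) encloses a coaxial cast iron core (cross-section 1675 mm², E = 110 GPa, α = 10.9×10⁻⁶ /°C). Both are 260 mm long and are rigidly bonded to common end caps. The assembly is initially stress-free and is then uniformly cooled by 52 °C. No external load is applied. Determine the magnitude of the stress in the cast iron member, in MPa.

σ ≈ 18.4 MPa (tensile)

Equilibrium of a rigid end plate with no external load gives equal and opposite internal forces ±P in the two members. Since α_{cast iron} > α_{invar}, cooling drives the cast iron into tension and the invar into compression.
Equating the net (thermal + elastic) strains gives |α₁ − α₂|·ΔT = P·[1/(A₁E₁) + 1/(A₂E₂)].
|α₁ − α₂|·ΔT = 9.4×10⁻⁶ × 52 = 0.0004888.
1/(A₁E₁) + 1/(A₂E₂) = 1/(675×142×10³) + 1/(1675×110×10³) = 1.586×10⁻⁸ N⁻¹.
P = 0.0004888 / 1.586×10⁻⁸ = 30820 N = 30.82 kN.
σ_{cast iron} = P/A₂ = 30820/1675 = 18.4 MPa, tensile.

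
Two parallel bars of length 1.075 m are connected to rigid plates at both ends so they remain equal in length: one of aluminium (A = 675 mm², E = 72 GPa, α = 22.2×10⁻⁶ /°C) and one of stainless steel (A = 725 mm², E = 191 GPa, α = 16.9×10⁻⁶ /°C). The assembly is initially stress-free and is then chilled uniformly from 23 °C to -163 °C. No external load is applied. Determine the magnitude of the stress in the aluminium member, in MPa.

σ ≈ 52.5 MPa (tensile)

The aluminium has the larger α, so on cooling it would change length more than the stainless steel if both were free. The rigid plates force a common final length, so the aluminium is put into tension and the stainless steel into compression, with equal and opposite forces P (no external load).
Equating the net (thermal + elastic) strains gives |α₁ − α₂|·ΔT = P·[1/(A₁E₁) + 1/(A₂E₂)].
|α₁ − α₂|·ΔT = 5.3×10⁻⁶ × 186 = 0.0009858.
1/(A₁E₁) + 1/(A₂E₂) = 1/(675×72×10³) + 1/(725×191×10³) = 2.78×10⁻⁸ N⁻¹.
So P = 0.0009858 / 2.78×10⁻⁸ = 35.46 kN.
σ_{aluminium} = P/A₁ = 35460/675 = 52.54 MPa, tensile.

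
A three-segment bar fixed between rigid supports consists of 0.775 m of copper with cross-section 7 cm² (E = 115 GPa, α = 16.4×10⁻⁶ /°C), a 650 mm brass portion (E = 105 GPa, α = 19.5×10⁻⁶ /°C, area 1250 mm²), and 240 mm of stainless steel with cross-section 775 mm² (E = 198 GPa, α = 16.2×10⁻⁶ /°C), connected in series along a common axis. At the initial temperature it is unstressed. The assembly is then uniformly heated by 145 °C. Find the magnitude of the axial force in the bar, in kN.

Free thermal expansion of the whole bar: Σ αᵢΔT Lᵢ = 16.4×10⁻⁶×145×775 + 19.5×10⁻⁶×145×650 + 16.2×10⁻⁶×145×240 = 4.245 mm.
Since the ends are fixed, an axial force P builds up, equal in every segment, with P · Σ Lᵢ/(AᵢEᵢ) = δ_free.
Σ Lᵢ/(AᵢEᵢ) = 775/(700×115×10³) + 650/(1250×105×10³) + 240/(775×198×10³) = 1.614×10⁻⁵ mm/N.
P = 4.245 / 1.614×10⁻⁵ = 262900 N = 262.9 kN, compressive.

P ≈ 263 kN (compressive)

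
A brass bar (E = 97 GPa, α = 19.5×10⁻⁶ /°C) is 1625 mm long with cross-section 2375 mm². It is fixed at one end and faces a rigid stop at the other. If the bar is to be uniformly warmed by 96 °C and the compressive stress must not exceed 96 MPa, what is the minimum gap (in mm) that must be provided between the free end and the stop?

Free expansion if unrestrained: δ_free = αΔT L = 19.5×10⁻⁶ × 96 × 1625 = 3.042 mm.
At the allowable stress the elastic shortening the wall may impose is σL/E = 96 × 1625 / (97×10³) = 1.608 mm.
So the gap has to take up the difference, g_min = δ_free − σL/E = 3.042 − 1.608 = 1.434 mm.

g ≈ 1.43 mm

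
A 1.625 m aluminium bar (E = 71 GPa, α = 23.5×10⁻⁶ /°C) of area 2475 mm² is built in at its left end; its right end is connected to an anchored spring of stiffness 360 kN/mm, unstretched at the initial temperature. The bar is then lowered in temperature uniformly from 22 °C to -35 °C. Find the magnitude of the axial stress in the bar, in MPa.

σ ≈ 73.1 MPa (tensile)

If the spring were absent the bar would shorten by αΔT L = 23.5×10⁻⁶ × 57 × 1625 = 2.177 mm.
With a force P in the spring, the elastic change of the bar is PL/(AE) and that of the spring is P/k; compatibility requires their sum to equal δ_free.
P [ L/(AE) + 1/k ] = δ_free → P [ 1625/(2475×71×10³) + 1/(360×10³) ] = 2.177.
P = 2.177 / 1.203×10⁻⁵ = 181000 N.
σ = P/A = 181000/2475 = 73.14 MPa.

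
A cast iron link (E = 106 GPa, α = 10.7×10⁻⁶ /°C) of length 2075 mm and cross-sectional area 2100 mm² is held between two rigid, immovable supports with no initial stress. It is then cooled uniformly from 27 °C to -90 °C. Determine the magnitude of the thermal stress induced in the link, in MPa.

σ ≈ 133 MPa (tensile)

The supports are rigid, so the total axial strain is zero. The restrained thermal strain is ε = αΔT = 10.7×10⁻⁶ × 117 = 1251.9×10⁻⁶.
Hence σ = E·αΔT = 106×10³ × 1251.9×10⁻⁶ = 132.7 MPa, tensile.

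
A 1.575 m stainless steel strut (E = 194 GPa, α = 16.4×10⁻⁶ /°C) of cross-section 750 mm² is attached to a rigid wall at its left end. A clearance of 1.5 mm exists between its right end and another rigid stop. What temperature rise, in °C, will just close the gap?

Contact occurs when the free expansion equals the gap: αΔT L = 1.5 mm.
ΔT = 1.5 / (16.4×10⁻⁶ × 1575) = 58.07 °C.

ΔT ≈ 58.1 °C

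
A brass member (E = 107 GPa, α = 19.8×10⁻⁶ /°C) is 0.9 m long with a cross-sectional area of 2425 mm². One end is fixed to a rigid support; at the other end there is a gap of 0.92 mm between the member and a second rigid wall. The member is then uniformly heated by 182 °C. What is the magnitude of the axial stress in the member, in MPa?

Free thermal elongation = αΔT L = 19.8×10⁻⁶ × 182 × 900 = 3.243 mm.
After closing the 0.92 mm clearance, 3.243 − 0.92 = 2.323 mm of expansion remains to be suppressed by the wall.
Compatibility: PL/(AE) = 2.323 mm, so σ = P/A = E × (2.323/900) = 276.2 MPa.

σ ≈ 276 MPa (compressive)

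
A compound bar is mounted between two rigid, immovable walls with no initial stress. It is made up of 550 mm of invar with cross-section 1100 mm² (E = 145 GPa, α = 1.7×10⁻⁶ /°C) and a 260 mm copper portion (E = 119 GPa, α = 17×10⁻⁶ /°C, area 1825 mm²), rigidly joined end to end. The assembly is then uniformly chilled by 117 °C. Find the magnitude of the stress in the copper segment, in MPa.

With the walls removed the bar would change length by δ_free = Σ αᵢΔT Lᵢ = 1.7×10⁻⁶×117×550 + 17×10⁻⁶×117×260 = 0.6265 mm.
The walls prevent any net length change, so an axial force P (same in every segment) develops. Compatibility: P · Σ Lᵢ/(AᵢEᵢ) = δ_free.
Σ Lᵢ/(AᵢEᵢ) = 550/(1100×145×10³) + 260/(1825×119×10³) = 4.645×10⁻⁶ mm/N.
P = 0.6265 / 4.645×10⁻⁶ = 134900 N = 134.9 kN, tensile.
σ_{copper} = P / A = 134900 / 1825 = 73.9 MPa.

σ ≈ 73.9 MPa (tensile)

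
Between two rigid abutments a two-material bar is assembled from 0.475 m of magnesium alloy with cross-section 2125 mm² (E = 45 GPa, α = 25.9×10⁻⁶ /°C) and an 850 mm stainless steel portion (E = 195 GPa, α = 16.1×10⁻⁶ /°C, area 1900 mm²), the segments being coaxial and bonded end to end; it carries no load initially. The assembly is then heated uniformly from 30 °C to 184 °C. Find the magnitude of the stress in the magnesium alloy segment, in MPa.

σ ≈ 259 MPa (compressive)

Free thermal expansion of the whole bar: Σ αᵢΔT Lᵢ = 25.9×10⁻⁶×154×475 + 16.1×10⁻⁶×154×850 = 4.002 mm.
Since the ends are fixed, an axial force P builds up, equal in every segment, with P · Σ Lᵢ/(AᵢEᵢ) = δ_free.
The series flexibility is Σ Lᵢ/(AᵢEᵢ) = 475/(2125×45×10³) + 850/(1900×195×10³) = 7.262×10⁻⁶ mm/N.
P = 4.002 / 7.262×10⁻⁶ = 551100 N = 551.1 kN, compressive.
σ_{magnesium alloy} = P / A = 551100 / 2125 = 259.4 MPa.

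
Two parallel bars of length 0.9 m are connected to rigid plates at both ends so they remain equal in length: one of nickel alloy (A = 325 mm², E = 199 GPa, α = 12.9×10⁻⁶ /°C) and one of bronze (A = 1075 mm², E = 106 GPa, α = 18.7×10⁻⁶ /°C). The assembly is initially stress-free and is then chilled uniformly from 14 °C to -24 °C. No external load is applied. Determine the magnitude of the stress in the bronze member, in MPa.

The bronze has the larger α, so on cooling it would change length more than the nickel alloy if both were free. The rigid plates force a common final length, so the bronze is put into tension and the nickel alloy into compression, with equal and opposite forces P (no external load).
Setting the final lengths equal and cancelling L: (α₁ − α₂)ΔT = P/(A₁E₁) + P/(A₂E₂).
|α₁ − α₂|·ΔT = 5.8×10⁻⁶ × 38 = 0.0002204.
1/(A₁E₁) + 1/(A₂E₂) = 1/(325×199×10³) + 1/(1075×106×10³) = 2.424×10⁻⁸ N⁻¹.
P = 0.0002204 / 2.424×10⁻⁸ = 9093 N = 9.093 kN.
σ_{bronze} = P/A₂ = 9093/1075 = 8.459 MPa, tensile.

σ ≈ 8.46 MPa (tensile)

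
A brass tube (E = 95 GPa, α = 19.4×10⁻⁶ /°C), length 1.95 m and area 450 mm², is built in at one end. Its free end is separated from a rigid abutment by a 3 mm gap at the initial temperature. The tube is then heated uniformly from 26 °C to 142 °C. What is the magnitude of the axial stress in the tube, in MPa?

σ ≈ 67.6 MPa (compressive)

If the wall were absent the tube would grow by αΔT L = 19.4×10⁻⁶ × 116 × 1950 = 4.388 mm.
The gap closes (δ_free > 3 mm) and the wall then resists a further 4.388 − 3 = 1.388 mm of expansion.
That suppressed elongation corresponds to σ = E·Δ/L = 95×10³ × 1.388/1950 = 67.63 MPa.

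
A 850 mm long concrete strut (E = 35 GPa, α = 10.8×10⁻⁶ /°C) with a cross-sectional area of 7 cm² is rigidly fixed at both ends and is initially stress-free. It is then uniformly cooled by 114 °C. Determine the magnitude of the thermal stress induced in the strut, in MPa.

With length fixed, the mechanical strain must cancel the thermal strain αΔT = 10.8×10⁻⁶ × 114 = 1231.2×10⁻⁶.
σ = EαΔT = 35×10³ × 10.8×10⁻⁶ × 114 = 43.09 MPa (tensile; the strut is trying to contract).

σ ≈ 43.1 MPa (tensile)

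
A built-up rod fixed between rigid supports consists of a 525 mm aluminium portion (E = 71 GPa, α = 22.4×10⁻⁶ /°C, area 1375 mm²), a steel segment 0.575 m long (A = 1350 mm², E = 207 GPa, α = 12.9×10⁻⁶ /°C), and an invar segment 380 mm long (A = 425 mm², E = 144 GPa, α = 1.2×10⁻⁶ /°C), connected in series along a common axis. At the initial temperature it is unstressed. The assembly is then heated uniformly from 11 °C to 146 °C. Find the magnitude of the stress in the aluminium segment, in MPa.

σ ≈ 141 MPa (compressive)

If the supports were absent, the total length change would be Σ αᵢΔT Lᵢ = 22.4×10⁻⁶×135×525 + 12.9×10⁻⁶×135×575 + 1.2×10⁻⁶×135×380 = 2.651 mm.
Since the ends are fixed, an axial force P builds up, equal in every segment, with P · Σ Lᵢ/(AᵢEᵢ) = δ_free.
The series flexibility is Σ Lᵢ/(AᵢEᵢ) = 525/(1375×71×10³) + 575/(1350×207×10³) + 380/(425×144×10³) = 1.364×10⁻⁵ mm/N.
So P = 2.651 / 1.364×10⁻⁵ = 194.3 kN, compressive.
σ_{aluminium} = P / A = 194300 / 1375 = 141.3 MPa.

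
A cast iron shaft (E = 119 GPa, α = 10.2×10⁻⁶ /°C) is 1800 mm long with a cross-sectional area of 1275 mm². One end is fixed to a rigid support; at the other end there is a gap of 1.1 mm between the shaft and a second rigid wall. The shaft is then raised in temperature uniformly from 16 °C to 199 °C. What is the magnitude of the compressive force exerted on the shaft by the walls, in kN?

Free thermal elongation = αΔT L = 10.2×10⁻⁶ × 183 × 1800 = 3.36 mm.
This exceeds the 1.1 mm gap, so the wall pushes back. The portion of expansion that must be recovered elastically is δ_free − gap = 3.36 − 1.1 = 2.26 mm.
Compatibility: PL/(AE) = 2.26 mm, so σ = P/A = E × (2.26/1800) = 149.4 MPa.
Force on the wall = σA = 149.4 × 1275 mm² = 190.5 kN.

P ≈ 190 kN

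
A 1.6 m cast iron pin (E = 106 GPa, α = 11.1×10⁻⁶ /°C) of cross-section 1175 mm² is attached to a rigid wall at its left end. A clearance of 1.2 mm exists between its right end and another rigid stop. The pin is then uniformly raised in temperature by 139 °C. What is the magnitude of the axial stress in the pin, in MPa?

σ ≈ 84 MPa (compressive)

If the wall were absent the pin would grow by αΔT L = 11.1×10⁻⁶ × 139 × 1600 = 2.469 mm.
After closing the 1.2 mm clearance, 2.469 − 1.2 = 1.269 mm of expansion remains to be suppressed by the wall.
That suppressed elongation corresponds to σ = E·Δ/L = 106×10³ × 1.269/1600 = 84.05 MPa.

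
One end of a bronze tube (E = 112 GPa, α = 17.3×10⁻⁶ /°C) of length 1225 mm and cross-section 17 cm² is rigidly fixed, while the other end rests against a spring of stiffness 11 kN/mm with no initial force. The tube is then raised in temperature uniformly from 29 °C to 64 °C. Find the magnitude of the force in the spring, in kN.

P ≈ 7.62 kN

Free thermal expansion: δ_free = αΔT L = 17.3×10⁻⁶ × 35 × 1225 = 0.7417 mm.
With a force P in the spring, the elastic change of the tube is PL/(AE) and that of the spring is P/k; compatibility requires their sum to equal δ_free.
So P = δ_free / [L/(AE) + 1/k] = 0.7417 / [ 1225/(1700×112×10³) + 1/(11×10³) ].
P = 0.7417 / 9.734×10⁻⁵ = 7620 N.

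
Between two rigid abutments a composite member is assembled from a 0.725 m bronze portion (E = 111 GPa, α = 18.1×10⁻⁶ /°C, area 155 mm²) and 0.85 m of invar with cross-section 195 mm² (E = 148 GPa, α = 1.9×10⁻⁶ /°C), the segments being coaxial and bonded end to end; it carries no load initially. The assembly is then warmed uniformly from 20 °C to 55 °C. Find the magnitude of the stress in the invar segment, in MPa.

If the supports were absent, the total length change would be Σ αᵢΔT Lᵢ = 18.1×10⁻⁶×35×725 + 1.9×10⁻⁶×35×850 = 0.5158 mm.
The walls prevent any net length change, so an axial force P (same in every segment) develops. Compatibility: P · Σ Lᵢ/(AᵢEᵢ) = δ_free.
Σ Lᵢ/(AᵢEᵢ) = 725/(155×111×10³) + 850/(195×148×10³) = 7.159×10⁻⁵ mm/N.
So P = 0.5158 / 7.159×10⁻⁵ = 7.205 kN, compressive.
σ_{invar} = P / A = 7205 / 195 = 36.95 MPa.

σ ≈ 36.9 MPa (compressive)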